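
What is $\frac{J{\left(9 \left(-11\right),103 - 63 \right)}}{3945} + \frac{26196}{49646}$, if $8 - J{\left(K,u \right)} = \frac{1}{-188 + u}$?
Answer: $\frac{511787569}{966210452} \approx 0.52969$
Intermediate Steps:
$J{\left(K,u \right)} = 8 - \frac{1}{-188 + u}$
$\frac{J{\left(9 \left(-11\right),103 - 63 \right)}}{3945} + \frac{26196}{49646} = \frac{\frac{1}{-188 + \left(103 - 63\right)} \left(-1505 + 8 \left(103 - 63\right)\right)}{3945} + \frac{26196}{49646} = \frac{-1505 + 8 \cdot 40}{-188 + 40} \cdot \frac{1}{3945} + 26196 \cdot \frac{1}{49646} = \frac{-1505 + 320}{-148} \cdot \frac{1}{3945} + \frac{13098}{24823} = \left(- \frac{1}{148}\right) \left(-1185\right) \frac{1}{3945} + \frac{13098}{24823} = \frac{1185}{148} \cdot \frac{1}{3945} + \frac{13098}{24823} = \frac{79}{38924} + \frac{13098}{24823} = \frac{511787569}{966210452}$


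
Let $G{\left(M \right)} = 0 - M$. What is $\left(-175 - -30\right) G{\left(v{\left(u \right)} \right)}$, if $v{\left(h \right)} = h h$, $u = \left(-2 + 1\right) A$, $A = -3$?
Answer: $1305$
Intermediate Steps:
$u = 3$ ($u = \left(-2 + 1\right) \left(-3\right) = \left(-1\right) \left(-3\right) = 3$)
$v{\left(h \right)} = h^{2}$
$G{\left(M \right)} = - M$
$\left(-175 - -30\right) G{\left(v{\left(u \right)} \right)} = \left(-175 - -30\right) \left(- 3^{2}\right) = \left(-175 + 30\right) \left(\left(-1\right) 9\right) = \left(-145\right) \left(-9\right) = 1305$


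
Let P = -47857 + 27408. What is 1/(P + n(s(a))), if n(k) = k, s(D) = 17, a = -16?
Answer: -1/20432 ≈ -4.8943e-5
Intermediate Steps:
P = -20449
1/(P + n(s(a))) = 1/(-20449 + 17) = 1/(-20432) = -1/20432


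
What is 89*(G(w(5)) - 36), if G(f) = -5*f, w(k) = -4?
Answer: -1424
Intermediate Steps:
89*(G(w(5)) - 36) = 89*(-5*(-4) - 36) = 89*(20 - 36) = 89*(-16) = -1424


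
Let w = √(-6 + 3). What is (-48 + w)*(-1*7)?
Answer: 336 - 7*I*√3 ≈ 336.0 - 12.124*I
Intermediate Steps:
w = I*√3 (w = √(-3) = I*√3 ≈ 1.732*I)
(-48 + w)*(-1*7) = (-48 + I*√3)*(-1*7) = (-48 + I*√3)*(-7) = 336 - 7*I*√3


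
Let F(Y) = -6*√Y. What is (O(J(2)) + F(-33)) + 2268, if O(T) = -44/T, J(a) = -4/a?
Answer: 2290 - 6*I*√33 ≈ 2290.0 - 34.467*I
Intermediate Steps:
(O(J(2)) + F(-33)) + 2268 = (-44/((-4/2)) - 6*I*√33) + 2268 = (-44/((-4*½)) - 6*I*√33) + 2268 = (-44/(-2) - 6*I*√33) + 2268 = (-44*(-½) - 6*I*√33) + 2268 = (22 - 6*I*√33) + 2268 = 2290 - 6*I*√33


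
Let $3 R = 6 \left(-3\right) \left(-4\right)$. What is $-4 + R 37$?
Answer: $884$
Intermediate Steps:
$R = 24$ ($R = \frac{6 \left(-3\right) \left(-4\right)}{3} = \frac{\left(-18\right) \left(-4\right)}{3} = \frac{1}{3} \cdot 72 = 24$)
$-4 + R 37 = -4 + 24 \cdot 37 = -4 + 888 = 884$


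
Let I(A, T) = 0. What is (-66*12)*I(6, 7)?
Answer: 0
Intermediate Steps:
(-66*12)*I(6, 7) = -66*12*0 = -792*0 = 0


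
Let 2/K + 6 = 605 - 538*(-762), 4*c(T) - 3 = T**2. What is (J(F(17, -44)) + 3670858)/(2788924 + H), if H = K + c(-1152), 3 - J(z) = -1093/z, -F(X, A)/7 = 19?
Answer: 801770264792400/681608665694509 ≈ 1.1763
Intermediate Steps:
c(T) = 3/4 + T**2/4
F(X, A) = -133 (F(X, A) = -7*19 = -133)
J(z) = 3 + 1093/z (J(z) = 3 - (-1093)/z = 3 + 1093/z)
K = 2/410555 (K = 2/(-6 + (605 - 538*(-762))) = 2/(-6 + (605 + 409956)) = 2/(-6 + 410561) = 2/410555 ≈ 4.8715e-6)
H = 544850414393/1642220 (H = 2/410555 + (3/4 + (1/4)*(-1152)**2) = 2/410555 + (3/4 + (1/4)*1327104) = 2/410555 + (3/4 + 331776) = 2/410555 + 1327107/4 = 544850414393/1642220 ≈ 3.3178e+5)
(J(F(17, -44)) + 3670858)/(2788924 + H) = ((3 + 1093/(-133)) + 3670858)/(2788924 + 544850414393/1642220) = ((3 + 1093*(-1/133)) + 3670858)/(5124877185673/1642220) = ((3 - 1093/133) + 3670858)*(1642220/5124877185673) = (-694/133 + 3670858)*(1642220/5124877185673) = (488223420/133)*(1642220/5124877185673) = 801770264792400/681608665694509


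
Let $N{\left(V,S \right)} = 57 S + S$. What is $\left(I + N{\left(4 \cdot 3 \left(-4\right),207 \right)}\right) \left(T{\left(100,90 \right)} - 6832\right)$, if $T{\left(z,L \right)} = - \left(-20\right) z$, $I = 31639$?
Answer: $-210892640$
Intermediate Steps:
$T{\left(z,L \right)} = 20 z$
$N{\left(V,S \right)} = 58 S$
$\left(I + N{\left(4 \cdot 3 \left(-4\right),207 \right)}\right) \left(T{\left(100,90 \right)} - 6832\right) = \left(31639 + 58 \cdot 207\right) \left(20 \cdot 100 - 6832\right) = \left(31639 + 12006\right) \left(2000 - 6832\right) = 43645 \left(-4832\right) = -210892640$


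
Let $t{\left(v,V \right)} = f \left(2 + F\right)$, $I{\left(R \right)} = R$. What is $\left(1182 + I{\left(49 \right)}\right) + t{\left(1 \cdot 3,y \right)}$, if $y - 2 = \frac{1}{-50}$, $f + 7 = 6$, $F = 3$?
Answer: $1226$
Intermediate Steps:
$f = -1$ ($f = -7 + 6 = -1$)
$y = \frac{99}{50}$ ($y = 2 + \frac{1}{-50} = 2 - \frac{1}{50} = \frac{99}{50} \approx 1.98$)
$t{\left(v,V \right)} = -5$ ($t{\left(v,V \right)} = - (2 + 3) = \left(-1\right) 5 = -5$)
$\left(1182 + I{\left(49 \right)}\right) + t{\left(1 \cdot 3,y \right)} = \left(1182 + 49\right) - 5 = 1231 - 5 = 1226$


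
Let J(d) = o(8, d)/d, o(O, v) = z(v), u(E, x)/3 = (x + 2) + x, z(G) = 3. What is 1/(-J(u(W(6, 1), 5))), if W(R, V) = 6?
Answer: -12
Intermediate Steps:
u(E, x) = 6 + 6*x (u(E, x) = 3*((x + 2) + x) = 3*((2 + x) + x) = 3*(2 + 2*x) = 6 + 6*x)
o(O, v) = 3
J(d) = 3/d
1/(-J(u(W(6, 1), 5))) = 1/(-3/(6 + 6*5)) = 1/(-3/(6 + 30)) = 1/(-3/36) = 1/(-1*1/12) = 1/(-1/12) = -12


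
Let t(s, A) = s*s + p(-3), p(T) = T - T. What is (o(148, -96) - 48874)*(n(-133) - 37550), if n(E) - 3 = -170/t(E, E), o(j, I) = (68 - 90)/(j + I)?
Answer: 843982861563955/459914 ≈ 1.8351e+9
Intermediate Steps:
p(T) = 0
o(j, I) = -22/(I + j)
t(s, A) = s² (t(s, A) = s*s + 0 = s² + 0 = s²)
n(E) = 3 - 170/E²
(o(148, -96) - 48874)*(n(-133) - 37550) = (-22/(-96 + 148) - 48874)*((3 - 170/(-133)²) - 37550) = (-22/52 - 48874)*((3 - 170*1/17689) - 37550) = (-22*1/52 - 48874)*((3 - 170/17689) - 37550) = (-11/26 - 48874)*(52897/17689 - 37550) = -1270735/26*(-664169053/17689) = 843982861563955/459914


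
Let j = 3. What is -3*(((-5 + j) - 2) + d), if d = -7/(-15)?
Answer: 53/5 ≈ 10.600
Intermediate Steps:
d = 7/15 (d = -7*(-1/15) = 7/15 ≈ 0.46667)
-3*(((-5 + j) - 2) + d) = -3*(((-5 + 3) - 2) + 7/15) = -3*((-2 - 2) + 7/15) = -3*(-4 + 7/15) = -3*(-53/15) = 53/5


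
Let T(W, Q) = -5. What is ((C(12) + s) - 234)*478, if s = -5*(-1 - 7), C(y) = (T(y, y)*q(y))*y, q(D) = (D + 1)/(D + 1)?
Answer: -121412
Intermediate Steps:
q(D) = 1 (q(D) = (1 + D)/(1 + D) = 1)
C(y) = -5*y (C(y) = (-5*1)*y = -5*y)
s = 40 (s = -5*(-8) = 40)
((C(12) + s) - 234)*478 = ((-5*12 + 40) - 234)*478 = ((-60 + 40) - 234)*478 = (-20 - 234)*478 = -254*478 = -121412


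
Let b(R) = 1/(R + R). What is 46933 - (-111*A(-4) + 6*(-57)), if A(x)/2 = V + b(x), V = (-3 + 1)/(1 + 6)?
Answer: 1321147/28 ≈ 47184.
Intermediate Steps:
b(R) = 1/(2*R)
V = -2/7 ≈ -0.28571
A(x) = -4/7 + 1/x (A(x) = 2*(-2/7 + 1/(2*x)) = -4/7 + 1/x)
46933 - (-111*A(-4) + 6*(-57)) = 46933 - (-111*(-4/7 + 1/(-4)) + 6*(-57)) = 46933 - (-111*(-4/7 - ¼) - 342) = 46933 - (-111*(-23/28) - 342) = 46933 - (2553/28 - 342) = 46933 - 1*(-7023/28) = 46933 + 7023/28 = 1321147/28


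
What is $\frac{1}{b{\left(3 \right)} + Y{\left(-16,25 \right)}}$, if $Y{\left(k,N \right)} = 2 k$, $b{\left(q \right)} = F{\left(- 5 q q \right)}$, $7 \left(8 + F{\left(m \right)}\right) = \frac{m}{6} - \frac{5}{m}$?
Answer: $- \frac{18}{739} \approx -0.024357$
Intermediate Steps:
$F{\left(m \right)} = -8 - \frac{5}{7 m} + \frac{m}{42}$ ($F{\left(m \right)} = -8 + \frac{\frac{m}{6} - \frac{5}{m}}{7} = -8 + \frac{- \frac{5}{m} + \frac{m}{6}}{7} = -8 + \left(- \frac{5}{7 m} + \frac{m}{42}\right) = -8 - \frac{5}{7 m} + \frac{m}{42}$)
$b{\left(q \right)} = - \frac{-30 - 5 q^{2} \left(-336 - 5 q^{2}\right)}{210 q^{2}}$ ($b{\left(q \right)} = \frac{-30 + - 5 q q \left(-336 + - 5 q q\right)}{42 - 5 q q} = \frac{-30 + - 5 q^{2} \left(-336 - 5 q^{2}\right)}{42 \left(- 5 q^{2}\right)} = \frac{- \frac{1}{5 q^{2}} \left(-30 - 5 q^{2} \left(-336 - 5 q^{2}\right)\right)}{42} = - \frac{-30 - 5 q^{2} \left(-336 - 5 q^{2}\right)}{210 q^{2}}$)
$\frac{1}{b{\left(3 \right)} + Y{\left(-16,25 \right)}} = \frac{1}{\left(-8 - \frac{5 \cdot 3^{2}}{42} + \frac{1}{7 \cdot 9}\right) + 2 \left(-16\right)} = \frac{1}{\left(-8 - \frac{15}{14} + \frac{1}{7} \cdot \frac{1}{9}\right) - 32} = \frac{1}{\left(-8 - \frac{15}{14} + \frac{1}{63}\right) - 32} = \frac{1}{- \frac{163}{18} - 32} = \frac{1}{- \frac{739}{18}} = - \frac{18}{739}$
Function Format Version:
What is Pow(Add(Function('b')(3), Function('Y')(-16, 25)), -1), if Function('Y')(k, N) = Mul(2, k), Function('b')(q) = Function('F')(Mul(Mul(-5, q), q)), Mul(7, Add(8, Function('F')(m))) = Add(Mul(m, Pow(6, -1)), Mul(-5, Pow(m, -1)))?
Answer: Rational(-18, 739) ≈ -0.024357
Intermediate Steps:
Function('F')(m) = Add(-8, Mul(Rational(-5, 7), Pow(m, -1)), Mul(Rational(1, 42), m)) (Function('F')(m) = Add(-8, Mul(Rational(1, 7), Add(Mul(m, Pow(6, -1)), Mul(-5, Pow(m, -1))))) = Add(-8, Mul(Rational(1, 7), Add(Mul(m, Rational(1, 6)), Mul(-5, Pow(m, -1))))) = Add(-8, Mul(Rational(1, 7), Add(Mul(Rational(1, 6), m), Mul(-5, Pow(m, -1))))) = Add(-8, Mul(Rational(1, 7), Add(Mul(-5, Pow(m, -1)), Mul(Rational(1, 6), m)))) = Add(-8, Add(Mul(Rational(-5, 7), Pow(m, -1)), Mul(Rational(1, 42), m))) = Add(-8, Mul(Rational(-5, 7), Pow(m, -1)), Mul(Rational(1, 42), m)))
Function('b')(q) = Mul(Rational(-1, 210), Pow(q, -2), Add(-30, Mul(-5, Pow(q, 2), Add(-336, Mul(-5, Pow(q, 2)))))) (Function('b')(q) = Mul(Rational(1, 42), Pow(Mul(Mul(-5, q), q), -1), Add(-30, Mul(Mul(Mul(-5, q), q), Add(-336, Mul(Mul(-5, q), q))))) = Mul(Rational(1, 42), Pow(Mul(-5, Pow(q, 2)), -1), Add(-30, Mul(Mul(-5, Pow(q, 2)), Add(-336, Mul(-5, Pow(q, 2)))))) = Mul(Rational(1, 42), Mul(Rational(-1, 5), Pow(q, -2)), Add(-30, Mul(-5, Pow(q, 2), Add(-336, Mul(-5, Pow(q, 2)))))) = Mul(Rational(-1, 210), Pow(q, -2), Add(-30, Mul(-5, Pow(q, 2), Add(-336, Mul(-5, Pow(q, 2)))))))
Pow(Add(Function('b')(3), Function('Y')(-16, 25)), -1) = Pow(Add(Add(-8, Mul(Rational(-5, 42), Pow(3, 2)), Mul(Rational(1, 7), Pow(3, -2))), Mul(2, -16)), -1) = Pow(Add(Add(-8, Mul(Rational(-5, 42), 9), Mul(Rational(1, 7), Rational(1, 9))), -32), -1) = Pow(Add(Add(-8, Rational(-15, 14), Rational(1, 63)), -32), -1) = Pow(Add(Rational(-163, 18), -32), -1) = Pow(Rational(-739, 18), -1) = Rational(-18, 739)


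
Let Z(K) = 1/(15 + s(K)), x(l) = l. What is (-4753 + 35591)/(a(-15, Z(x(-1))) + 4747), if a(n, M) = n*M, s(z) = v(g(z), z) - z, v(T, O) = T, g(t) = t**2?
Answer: 262123/40342 ≈ 6.4975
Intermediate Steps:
s(z) = z**2 - z
Z(K) = 1/(15 + K*(-1 + K))
a(n, M) = M*n
(-4753 + 35591)/(a(-15, Z(x(-1))) + 4747) = (-4753 + 35591)/(-15/(15 + (-1)**2 - 1*(-1)) + 4747) = 30838/(-15/(15 + 1 + 1) + 4747) = 30838/(-15/17 + 4747) = 30838/(80684/17) = 30838*(17/80684) = 262123/40342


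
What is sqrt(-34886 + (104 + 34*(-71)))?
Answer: 2*I*sqrt(9299) ≈ 192.86*I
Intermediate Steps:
sqrt(-34886 + (104 + 34*(-71))) = sqrt(-34886 + (104 - 2414)) = sqrt(-34886 - 2310) = sqrt(-37196) = 2*I*sqrt(9299)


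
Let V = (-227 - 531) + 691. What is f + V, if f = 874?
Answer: 807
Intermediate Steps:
V = -67 (V = -758 + 691 = -67)
f + V = 874 - 67 = 807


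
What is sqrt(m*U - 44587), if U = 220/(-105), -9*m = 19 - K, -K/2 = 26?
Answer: I*sqrt(176900199)/63 ≈ 211.12*I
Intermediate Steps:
K = -52 (K = -2*26 = -52)
m = -71/9 (m = -(19 - 1*(-52))/9 = -(19 + 52)/9 = -1/9*71 = -71/9 ≈ -7.8889)
U = -44/21 (U = 220*(-1/105) = -44/21 ≈ -2.0952)
sqrt(m*U - 44587) = sqrt(-71/9*(-44/21) - 44587) = sqrt(3124/189 - 44587) = sqrt(-8423819/189) = I*sqrt(176900199)/63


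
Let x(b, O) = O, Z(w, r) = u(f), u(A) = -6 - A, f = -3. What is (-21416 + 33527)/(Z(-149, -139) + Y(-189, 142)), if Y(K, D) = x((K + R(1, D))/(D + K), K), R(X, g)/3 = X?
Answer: -4037/64 ≈ -63.078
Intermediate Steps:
R(X, g) = 3*X
Z(w, r) = -3 (Z(w, r) = -6 - 1*(-3) = -6 + 3 = -3)
Y(K, D) = K
(-21416 + 33527)/(Z(-149, -139) + Y(-189, 142)) = (-21416 + 33527)/(-3 - 189) = 12111/(-192) = 12111*(-1/192) = -4037/64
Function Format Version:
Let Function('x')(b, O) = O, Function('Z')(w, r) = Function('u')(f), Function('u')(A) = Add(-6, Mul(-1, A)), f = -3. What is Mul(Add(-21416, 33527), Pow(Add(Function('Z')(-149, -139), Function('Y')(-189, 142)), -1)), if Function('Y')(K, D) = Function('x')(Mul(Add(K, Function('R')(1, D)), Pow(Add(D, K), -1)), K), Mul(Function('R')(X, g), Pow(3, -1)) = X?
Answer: Rational(-4037, 64) ≈ -63.078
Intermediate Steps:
Function('R')(X, g) = Mul(3, X)
Function('Z')(w, r) = -3 (Function('Z')(w, r) = Add(-6, Mul(-1, -3)) = Add(-6, 3) = -3)
Function('Y')(K, D) = K
Mul(Add(-21416, 33527), Pow(Add(Function('Z')(-149, -139), Function('Y')(-189, 142)), -1)) = Mul(Add(-21416, 33527), Pow(Add(-3, -189), -1)) = Mul(12111, Pow(-192, -1)) = Mul(12111, Rational(-1, 192)) = Rational(-4037, 64)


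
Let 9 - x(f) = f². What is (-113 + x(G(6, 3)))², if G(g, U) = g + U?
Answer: 34225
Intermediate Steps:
G(g, U) = U + g
x(f) = 9 - f²
(-113 + x(G(6, 3)))² = (-113 + (9 - (3 + 6)²))² = (-113 + (9 - 1*9²))² = (-113 + (9 - 1*81))² = (-113 + (9 - 81))² = (-113 - 72)² = (-185)² = 34225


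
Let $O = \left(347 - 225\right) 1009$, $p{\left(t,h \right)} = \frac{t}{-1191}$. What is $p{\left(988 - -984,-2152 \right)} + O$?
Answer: $\frac{146607746}{1191} \approx 1.231 \cdot 10^{5}$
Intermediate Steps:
$p{\left(t,h \right)} = - \frac{t}{1191}$ ($p{\left(t,h \right)} = t \left(- \frac{1}{1191}\right) = - \frac{t}{1191}$)
$O = 123098$ ($O = 122 \cdot 1009 = 123098$)
$p{\left(988 - -984,-2152 \right)} + O = - \frac{988 - -984}{1191} + 123098 = - \frac{988 + 984}{1191} + 123098 = \left(- \frac{1}{1191}\right) 1972 + 123098 = - \frac{1972}{1191} + 123098 = \frac{146607746}{1191}$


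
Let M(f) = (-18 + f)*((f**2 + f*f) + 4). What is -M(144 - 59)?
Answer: -968418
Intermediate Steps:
M(f) = (-18 + f)*(4 + 2*f**2) (M(f) = (-18 + f)*((f**2 + f**2) + 4) = (-18 + f)*(2*f**2 + 4) = (-18 + f)*(4 + 2*f**2))
-M(144 - 59) = -(-72 - 36*(144 - 59)**2 + 2*(144 - 59)**3 + 4*(144 - 59)) = -(-72 - 36*85**2 + 2*85**3 + 4*85) = -(-72 - 36*7225 + 2*614125 + 340) = -(-72 - 260100 + 1228250 + 340) = -1*968418 = -968418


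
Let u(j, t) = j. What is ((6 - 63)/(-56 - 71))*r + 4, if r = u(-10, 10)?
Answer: -62/127 ≈ -0.48819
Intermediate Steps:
r = -10
((6 - 63)/(-56 - 71))*r + 4 = ((6 - 63)/(-56 - 71))*(-10) + 4 = -57/(-127)*(-10) + 4 = -57*(-1/127)*(-10) + 4 = (57/127)*(-10) + 4 = -570/127 + 4 = -62/127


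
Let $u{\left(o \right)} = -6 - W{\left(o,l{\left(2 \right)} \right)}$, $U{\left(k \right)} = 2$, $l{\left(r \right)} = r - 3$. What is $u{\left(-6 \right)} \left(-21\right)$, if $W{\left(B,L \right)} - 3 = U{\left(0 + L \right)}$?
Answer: $231$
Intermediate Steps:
$l{\left(r \right)} = -3 + r$
$W{\left(B,L \right)} = 5$ ($W{\left(B,L \right)} = 3 + 2 = 5$)
$u{\left(o \right)} = -11$ ($u{\left(o \right)} = -6 - 5 = -11$)
$u{\left(-6 \right)} \left(-21\right) = \left(-11\right) \left(-21\right) = 231$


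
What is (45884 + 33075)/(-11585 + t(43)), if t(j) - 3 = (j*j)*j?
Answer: 78959/67925 ≈ 1.1624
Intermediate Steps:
t(j) = 3 + j**3 (t(j) = 3 + (j*j)*j = 3 + j**2*j = 3 + j**3)
(45884 + 33075)/(-11585 + t(43)) = (45884 + 33075)/(-11585 + (3 + 43**3)) = 78959/(-11585 + (3 + 79507)) = 78959/(-11585 + 79510) = 78959/67925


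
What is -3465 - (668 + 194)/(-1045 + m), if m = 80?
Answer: -3342863/965 ≈ -3464.1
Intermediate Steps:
-3465 - (668 + 194)/(-1045 + m) = -3465 - (668 + 194)/(-1045 + 80) = -3465 - 862/(-965) = -3465 - 862*(-1)/965 = -3465 - 1*(-862/965) = -3465 + 862/965 = -3342863/965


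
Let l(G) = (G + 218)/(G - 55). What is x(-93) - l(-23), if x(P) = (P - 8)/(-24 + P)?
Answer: 787/234 ≈ 3.3632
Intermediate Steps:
x(P) = (-8 + P)/(-24 + P)
l(G) = (218 + G)/(-55 + G)
x(-93) - l(-23) = (-8 - 93)/(-24 - 93) - (218 - 23)/(-55 - 23) = -101/(-117) - 195/(-78) = -1/117*(-101) - (-1)*195/78 = 101/117 - 1*(-5/2) = 101/117 + 5/2 = 787/234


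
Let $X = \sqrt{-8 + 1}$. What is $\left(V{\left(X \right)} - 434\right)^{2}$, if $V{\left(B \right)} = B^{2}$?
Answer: $194481$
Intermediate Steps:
$X = i \sqrt{7}$ ($X = \sqrt{-7} = i \sqrt{7} \approx 2.6458 i$)
$\left(V{\left(X \right)} - 434\right)^{2} = \left(\left(i \sqrt{7}\right)^{2} - 434\right)^{2} = \left(-7 - 434\right)^{2} = \left(-441\right)^{2} = 194481$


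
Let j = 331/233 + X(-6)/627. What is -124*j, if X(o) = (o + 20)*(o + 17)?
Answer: -2743996/13281 ≈ -206.61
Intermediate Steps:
X(o) = (17 + o)*(20 + o) (X(o) = (20 + o)*(17 + o) = (17 + o)*(20 + o))
j = 22129/13281 (j = 331/233 + (340 + (-6)**2 + 37*(-6))/627 = 331*(1/233) + (340 + 36 - 222)*(1/627) = 331/233 + 154*(1/627) = 331/233 + 14/57 = 22129/13281 ≈ 1.6662)
-124*j = -124*22129/13281 = -2743996/13281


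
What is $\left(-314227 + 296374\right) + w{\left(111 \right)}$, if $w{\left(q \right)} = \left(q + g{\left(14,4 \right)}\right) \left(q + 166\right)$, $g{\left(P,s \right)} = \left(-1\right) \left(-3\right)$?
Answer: $13725$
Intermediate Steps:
$g{\left(P,s \right)} = 3$
$w{\left(q \right)} = \left(3 + q\right) \left(166 + q\right)$ ($w{\left(q \right)} = \left(q + 3\right) \left(q + 166\right) = \left(3 + q\right) \left(166 + q\right)$)
$\left(-314227 + 296374\right) + w{\left(111 \right)} = \left(-314227 + 296374\right) + \left(498 + 111^{2} + 169 \cdot 111\right) = -17853 + \left(498 + 12321 + 18759\right) = -17853 + 31578 = 13725$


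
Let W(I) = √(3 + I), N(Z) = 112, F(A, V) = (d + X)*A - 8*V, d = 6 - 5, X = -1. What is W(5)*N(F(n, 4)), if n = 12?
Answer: 224*√2 ≈ 316.78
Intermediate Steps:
d = 1
F(A, V) = -8*V (F(A, V) = (1 - 1)*A - 8*V = 0*A - 8*V = 0 - 8*V = -8*V)
W(5)*N(F(n, 4)) = √(3 + 5)*112 = √8*112 = (2*√2)*112 = 224*√2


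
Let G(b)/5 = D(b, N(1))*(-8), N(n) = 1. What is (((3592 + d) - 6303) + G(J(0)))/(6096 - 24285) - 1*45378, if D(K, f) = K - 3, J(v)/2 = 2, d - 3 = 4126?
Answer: -825381820/18189 ≈ -45378.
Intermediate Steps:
d = 4129 (d = 3 + 4126 = 4129)
J(v) = 4 (J(v) = 2*2 = 4)
D(K, f) = -3 + K
G(b) = 120 - 40*b (G(b) = 5*((-3 + b)*(-8)) = 5*(24 - 8*b) = 120 - 40*b)
(((3592 + d) - 6303) + G(J(0)))/(6096 - 24285) - 1*45378 = (((3592 + 4129) - 6303) + (120 - 40*4))/(6096 - 24285) - 1*45378 = ((7721 - 6303) + (120 - 160))/(-18189) - 45378 = (1418 - 40)*(-1/18189) - 45378 = 1378*(-1/18189) - 45378 = -1378/18189 - 45378 = -825381820/18189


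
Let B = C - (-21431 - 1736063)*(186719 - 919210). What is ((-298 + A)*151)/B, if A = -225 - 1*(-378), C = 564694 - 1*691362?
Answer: 21895/1287348664222 ≈ 1.7008e-8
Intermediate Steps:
C = -126668 (C = 564694 - 691362 = -126668)
B = -1287348664222 (B = -126668 - (-21431 - 1736063)*(186719 - 919210) = -126668 - (-1757494)*(-732491) = -126668 - 1*1287348537554 = -126668 - 1287348537554 = -1287348664222)
A = 153 (A = -225 + 378 = 153)
((-298 + A)*151)/B = ((-298 + 153)*151)/(-1287348664222) = -145*151*(-1/1287348664222) = -21895*(-1/1287348664222) = 21895/1287348664222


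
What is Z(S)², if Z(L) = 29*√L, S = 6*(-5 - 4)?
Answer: -45414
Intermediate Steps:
S = -54 (S = 6*(-9) = -54)
Z(S)² = (29*√(-54))² = (29*(3*I*√6))² = (87*I*√6)² = -45414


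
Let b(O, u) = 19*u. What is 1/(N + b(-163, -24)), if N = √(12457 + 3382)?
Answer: -456/192097 - √15839/192097 ≈ -0.0030290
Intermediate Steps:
N = √15839 ≈ 125.85
1/(N + b(-163, -24)) = 1/(√15839 + 19*(-24)) = 1/(√15839 - 456) = 1/(-456 + √15839)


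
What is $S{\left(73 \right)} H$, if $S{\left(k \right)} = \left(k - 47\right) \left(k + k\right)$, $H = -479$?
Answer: $-1818284$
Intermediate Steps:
$S{\left(k \right)} = 2 k \left(-47 + k\right)$ ($S{\left(k \right)} = \left(-47 + k\right) 2 k = 2 k \left(-47 + k\right)$)
$S{\left(73 \right)} H = 2 \cdot 73 \left(-47 + 73\right) \left(-479\right) = 2 \cdot 73 \cdot 26 \left(-479\right) = 3796 \left(-479\right) = -1818284$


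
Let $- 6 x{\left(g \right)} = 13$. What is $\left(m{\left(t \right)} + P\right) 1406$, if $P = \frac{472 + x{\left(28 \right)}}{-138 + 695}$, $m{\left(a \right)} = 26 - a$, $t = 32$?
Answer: $- \frac{12114799}{1671} \approx -7250.0$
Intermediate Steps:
$x{\left(g \right)} = - \frac{13}{6}$ ($x{\left(g \right)} = \left(- \frac{1}{6}\right) 13 = - \frac{13}{6}$)
$P = \frac{2819}{3342}$ ($P = \frac{472 - \frac{13}{6}}{-138 + 695} = \frac{2819}{6 \cdot 557} = \frac{2819}{6} \cdot \frac{1}{557} = \frac{2819}{3342} \approx 0.84351$)
$\left(m{\left(t \right)} + P\right) 1406 = \left(\left(26 - 32\right) + \frac{2819}{3342}\right) 1406 = \left(-6 + \frac{2819}{3342}\right) 1406 = \left(- \frac{17233}{3342}\right) 1406 = - \frac{12114799}{1671}$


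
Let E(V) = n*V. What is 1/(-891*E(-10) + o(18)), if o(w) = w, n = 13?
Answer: 1/115848 ≈ 8.6320e-6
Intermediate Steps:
E(V) = 13*V
1/(-891*E(-10) + o(18)) = 1/(-11583*(-10) + 18) = 1/(-891*(-130) + 18) = 1/(115830 + 18) = 1/115848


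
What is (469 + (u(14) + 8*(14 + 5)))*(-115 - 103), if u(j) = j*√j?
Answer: -135378 - 3052*√14 ≈ -1.4680e+5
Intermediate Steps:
u(j) = j^(3/2)
(469 + (u(14) + 8*(14 + 5)))*(-115 - 103) = (469 + (14^(3/2) + 8*(14 + 5)))*(-115 - 103) = (469 + (14*√14 + 8*19))*(-218) = (469 + (14*√14 + 152))*(-218) = (469 + (152 + 14*√14))*(-218) = (621 + 14*√14)*(-218) = -135378 - 3052*√14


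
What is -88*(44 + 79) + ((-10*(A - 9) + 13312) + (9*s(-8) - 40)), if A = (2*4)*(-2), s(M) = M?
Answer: 2626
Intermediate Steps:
A = -16 (A = 8*(-2) = -16)
-88*(44 + 79) + ((-10*(A - 9) + 13312) + (9*s(-8) - 40)) = -88*(44 + 79) + ((-10*(-16 - 9) + 13312) + (9*(-8) - 40)) = -88*123 + ((-10*(-25) + 13312) + (-72 - 40)) = -10824 + ((250 + 13312) - 112) = -10824 + (13562 - 112) = -10824 + 13450 = 2626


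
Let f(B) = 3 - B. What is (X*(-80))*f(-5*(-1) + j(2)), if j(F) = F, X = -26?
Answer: -8320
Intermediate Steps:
(X*(-80))*f(-5*(-1) + j(2)) = (-26*(-80))*(3 - (-5*(-1) + 2)) = 2080*(3 - (5 + 2)) = 2080*(3 - 1*7) = 2080*(3 - 7) = 2080*(-4) = -8320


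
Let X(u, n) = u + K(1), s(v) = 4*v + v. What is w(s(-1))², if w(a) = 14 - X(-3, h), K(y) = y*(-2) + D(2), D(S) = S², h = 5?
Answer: 225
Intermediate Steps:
s(v) = 5*v
K(y) = 4 - 2*y (K(y) = y*(-2) + 2² = -2*y + 4 = 4 - 2*y)
X(u, n) = 2 + u (X(u, n) = u + (4 - 2*1) = u + (4 - 2) = u + 2 = 2 + u)
w(a) = 15 (w(a) = 14 - (2 - 3) = 14 - 1*(-1) = 14 + 1 = 15)
w(s(-1))² = 15² = 225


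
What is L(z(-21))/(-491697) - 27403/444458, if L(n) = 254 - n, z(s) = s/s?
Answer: -13586420765/218538665226 ≈ -0.062169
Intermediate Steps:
z(s) = 1
L(z(-21))/(-491697) - 27403/444458 = (254 - 1*1)/(-491697) - 27403/444458 = (254 - 1)*(-1/491697) - 27403*1/444458 = 253*(-1/491697) - 27403/444458 = -253/491697 - 27403/444458 = -13586420765/218538665226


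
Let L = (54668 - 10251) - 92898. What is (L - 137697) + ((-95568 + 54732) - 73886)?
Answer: -300900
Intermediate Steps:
L = -48481 (L = 44417 - 92898 = -48481)
(L - 137697) + ((-95568 + 54732) - 73886) = (-48481 - 137697) + ((-95568 + 54732) - 73886) = -186178 + (-40836 - 73886) = -186178 - 114722 = -300900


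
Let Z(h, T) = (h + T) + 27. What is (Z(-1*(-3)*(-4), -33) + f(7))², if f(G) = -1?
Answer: 361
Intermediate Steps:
Z(h, T) = 27 + T + h (Z(h, T) = (T + h) + 27 = 27 + T + h)
(Z(-1*(-3)*(-4), -33) + f(7))² = ((27 - 33 - 1*(-3)*(-4)) - 1)² = ((27 - 33 + 3*(-4)) - 1)² = ((27 - 33 - 12) - 1)² = (-18 - 1)² = (-19)² = 361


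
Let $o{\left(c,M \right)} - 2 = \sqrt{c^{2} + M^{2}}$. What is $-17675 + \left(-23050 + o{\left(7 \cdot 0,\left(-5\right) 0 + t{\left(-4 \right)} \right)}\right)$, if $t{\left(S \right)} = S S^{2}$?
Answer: $-40659$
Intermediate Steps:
$t{\left(S \right)} = S^{3}$
$o{\left(c,M \right)} = 2 + \sqrt{M^{2} + c^{2}}$ ($o{\left(c,M \right)} = 2 + \sqrt{c^{2} + M^{2}} = 2 + \sqrt{M^{2} + c^{2}}$)
$-17675 + \left(-23050 + o{\left(7 \cdot 0,\left(-5\right) 0 + t{\left(-4 \right)} \right)}\right) = -17675 - \left(23048 - \sqrt{\left(\left(-5\right) 0 + \left(-4\right)^{3}\right)^{2} + \left(7 \cdot 0\right)^{2}}\right) = -17675 - \left(23048 - \sqrt{\left(0 - 64\right)^{2} + 0^{2}}\right) = -17675 - \left(23048 - \sqrt{\left(-64\right)^{2} + 0}\right) = -17675 - \left(23048 - \sqrt{4096 + 0}\right) = -17675 - \left(23048 - 64\right) = -17675 + \left(-23050 + \left(2 + 64\right)\right) = -17675 + \left(-23050 + 66\right) = -17675 - 22984 = -40659$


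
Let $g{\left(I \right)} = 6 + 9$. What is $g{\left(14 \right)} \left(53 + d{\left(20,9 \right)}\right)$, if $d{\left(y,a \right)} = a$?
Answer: $930$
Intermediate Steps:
$g{\left(I \right)} = 15$
$g{\left(14 \right)} \left(53 + d{\left(20,9 \right)}\right) = 15 \left(53 + 9\right) = 15 \cdot 62 = 930$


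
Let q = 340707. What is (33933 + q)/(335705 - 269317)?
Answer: 13380/2371 ≈ 5.6432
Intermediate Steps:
(33933 + q)/(335705 - 269317) = (33933 + 340707)/(335705 - 269317) = 374640/66388 = 374640*(1/66388) = 13380/2371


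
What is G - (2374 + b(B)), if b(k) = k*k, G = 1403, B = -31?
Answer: -1932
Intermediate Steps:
b(k) = k²
G - (2374 + b(B)) = 1403 - (2374 + (-31)²) = 1403 - (2374 + 961) = 1403 - 1*3335 = 1403 - 3335 = -1932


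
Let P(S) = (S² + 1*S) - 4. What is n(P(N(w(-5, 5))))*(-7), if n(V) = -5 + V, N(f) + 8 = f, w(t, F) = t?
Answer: -1029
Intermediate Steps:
N(f) = -8 + f
P(S) = -4 + S + S² (P(S) = (S² + S) - 4 = (S + S²) - 4 = -4 + S + S²)
n(P(N(w(-5, 5))))*(-7) = (-5 + (-4 + (-8 - 5) + (-8 - 5)²))*(-7) = (-5 + (-4 - 13 + (-13)²))*(-7) = (-5 + (-4 - 13 + 169))*(-7) = (-5 + 152)*(-7) = 147*(-7) = -1029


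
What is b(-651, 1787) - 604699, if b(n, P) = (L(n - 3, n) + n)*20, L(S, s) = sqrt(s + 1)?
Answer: -617719 + 100*I*sqrt(26) ≈ -6.1772e+5 + 509.9*I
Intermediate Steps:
L(S, s) = sqrt(1 + s)
b(n, P) = 20*n + 20*sqrt(1 + n) (b(n, P) = (sqrt(1 + n) + n)*20 = (n + sqrt(1 + n))*20 = 20*n + 20*sqrt(1 + n))
b(-651, 1787) - 604699 = (20*(-651) + 20*sqrt(1 - 651)) - 604699 = (-13020 + 20*sqrt(-650)) - 604699 = (-13020 + 20*(5*I*sqrt(26))) - 604699 = (-13020 + 100*I*sqrt(26)) - 604699 = -617719 + 100*I*sqrt(26)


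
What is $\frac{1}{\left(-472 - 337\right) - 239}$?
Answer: $- \frac{1}{1048} \approx -0.0009542$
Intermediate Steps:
$\frac{1}{\left(-472 - 337\right) - 239} = \frac{1}{\left(-472 - 337\right) + \left(-381 + 142\right)} = \frac{1}{-809 - 239} = \frac{1}{-1048} = - \frac{1}{1048}$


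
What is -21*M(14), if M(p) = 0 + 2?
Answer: -42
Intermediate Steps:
M(p) = 2
-21*M(14) = -21*2 = -42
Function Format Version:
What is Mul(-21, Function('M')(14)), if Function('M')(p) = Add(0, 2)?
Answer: -42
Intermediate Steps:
Function('M')(p) = 2
Mul(-21, Function('M')(14)) = Mul(-21, 2) = -42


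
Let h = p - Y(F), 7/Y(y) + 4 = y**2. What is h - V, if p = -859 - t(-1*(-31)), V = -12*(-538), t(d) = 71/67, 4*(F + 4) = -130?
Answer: -372043852/50853 ≈ -7316.1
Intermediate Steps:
F = -73/2 (F = -4 + (1/4)*(-130) = -4 - 65/2 = -73/2 ≈ -36.500)
t(d) = 71/67 (t(d) = 71*(1/67) = 71/67)
V = 6456
Y(y) = 7/(-4 + y**2)
p = -57624/67 (p = -859 - 1*71/67 = -859 - 71/67 = -57624/67 ≈ -860.06)
h = -43736884/50853 (h = -57624/67 - 7/(-4 + (-73/2)**2) = -57624/67 - 7/(-4 + 5329/4) = -57624/67 - 7/5313/4 = -57624/67 - 7*4/5313 = -57624/67 - 1*4/759 = -57624/67 - 4/759 = -43736884/50853 ≈ -860.06)
h - V = -43736884/50853 - 1*6456 = -43736884/50853 - 6456 = -372043852/50853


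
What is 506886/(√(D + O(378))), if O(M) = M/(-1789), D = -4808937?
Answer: -168962*I*√314104174131/409675651 ≈ -231.15*I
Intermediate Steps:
O(M) = -M/1789 (O(M) = M*(-1/1789) = -M/1789)
506886/(√(D + O(378))) = 506886/(√(-4808937 - 1/1789*378)) = 506886/(√(-4808937 - 378/1789)) = 506886/(√(-8603188671/1789)) = 506886/((7*I*√314104174131/1789)) = 506886*(-I*√314104174131/1229026953) = -168962*I*√314104174131/409675651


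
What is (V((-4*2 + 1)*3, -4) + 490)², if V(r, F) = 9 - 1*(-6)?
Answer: 255025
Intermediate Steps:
V(r, F) = 15 (V(r, F) = 9 + 6 = 15)
(V((-4*2 + 1)*3, -4) + 490)² = (15 + 490)² = 505² = 255025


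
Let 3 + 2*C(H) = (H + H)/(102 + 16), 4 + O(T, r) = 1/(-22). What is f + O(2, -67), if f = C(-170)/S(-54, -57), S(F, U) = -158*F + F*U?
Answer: -60967927/15069780 ≈ -4.0457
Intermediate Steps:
O(T, r) = -89/22 (O(T, r) = -4 + 1/(-22) = -4 - 1/22 = -89/22)
C(H) = -3/2 + H/118 (C(H) = -3/2 + ((H + H)/(102 + 16))/2 = -3/2 + ((2*H)/118)/2 = -3/2 + ((2*H)*(1/118))/2 = -3/2 + (H/59)/2 = -3/2 + H/118)
f = -347/1369980 (f = (-3/2 + (1/118)*(-170))/((-54*(-158 - 57))) = (-3/2 - 85/59)/((-54*(-215))) = -347/118/11610 = -347/118*1/11610 = -347/1369980 ≈ -0.00025329)
f + O(2, -67) = -347/1369980 - 89/22 = -60967927/15069780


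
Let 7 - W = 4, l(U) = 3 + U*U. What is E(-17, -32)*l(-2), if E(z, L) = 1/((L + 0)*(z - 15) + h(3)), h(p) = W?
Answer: 7/1027 ≈ 0.0068160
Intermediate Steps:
l(U) = 3 + U²
W = 3 (W = 7 - 1*4 = 7 - 4 = 3)
h(p) = 3
E(z, L) = 1/(3 + L*(-15 + z)) (E(z, L) = 1/((L + 0)*(z - 15) + 3) = 1/(L*(-15 + z) + 3) = 1/(3 + L*(-15 + z)))
E(-17, -32)*l(-2) = (3 + (-2)²)/(3 - 15*(-32) - 32*(-17)) = (3 + 4)/(3 + 480 + 544) = 7/1027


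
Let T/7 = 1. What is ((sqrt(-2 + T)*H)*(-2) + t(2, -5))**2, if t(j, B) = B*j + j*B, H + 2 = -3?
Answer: 900 - 400*sqrt(5) ≈ 5.5728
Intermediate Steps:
T = 7 (T = 7*1 = 7)
H = -5 (H = -2 - 3 = -5)
t(j, B) = 2*B*j (t(j, B) = B*j + B*j = 2*B*j)
((sqrt(-2 + T)*H)*(-2) + t(2, -5))**2 = ((sqrt(-2 + 7)*(-5))*(-2) + 2*(-5)*2)**2 = ((sqrt(5)*(-5))*(-2) - 20)**2 = (-5*sqrt(5)*(-2) - 20)**2 = (10*sqrt(5) - 20)**2 = (-20 + 10*sqrt(5))**2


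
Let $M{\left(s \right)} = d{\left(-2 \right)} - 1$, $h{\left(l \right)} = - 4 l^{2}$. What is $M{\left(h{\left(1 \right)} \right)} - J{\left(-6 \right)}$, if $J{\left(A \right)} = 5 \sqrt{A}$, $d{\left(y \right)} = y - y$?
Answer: $-1 - 5 i \sqrt{6} \approx -1.0 - 12.247 i$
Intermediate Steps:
$d{\left(y \right)} = 0$
$M{\left(s \right)} = -1$ ($M{\left(s \right)} = 0 - 1 = -1$)
$M{\left(h{\left(1 \right)} \right)} - J{\left(-6 \right)} = -1 - 5 \sqrt{-6} = -1 - 5 i \sqrt{6}$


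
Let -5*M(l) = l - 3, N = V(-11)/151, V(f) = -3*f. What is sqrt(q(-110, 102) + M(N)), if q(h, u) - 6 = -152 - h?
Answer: 2*I*sqrt(202038)/151 ≈ 5.9535*I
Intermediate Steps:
N = 33/151 (N = -3*(-11)/151 = 33*(1/151) = 33/151 ≈ 0.21854)
q(h, u) = -146 - h (q(h, u) = 6 + (-152 - h) = -146 - h)
M(l) = 3/5 - l/5 (M(l) = -(l - 3)/5 = -(-3 + l)/5 = 3/5 - l/5)
sqrt(q(-110, 102) + M(N)) = sqrt((-146 - 1*(-110)) + (3/5 - 1/5*33/151)) = sqrt((-146 + 110) + (3/5 - 33/755)) = sqrt(-36 + 84/151) = sqrt(-5352/151) = 2*I*sqrt(202038)/151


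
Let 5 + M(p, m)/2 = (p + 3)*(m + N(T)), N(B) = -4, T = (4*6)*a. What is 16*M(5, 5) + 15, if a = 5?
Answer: 111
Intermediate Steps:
T = 120 (T = (4*6)*5 = 24*5 = 120)
M(p, m) = -10 + 2*(-4 + m)*(3 + p) (M(p, m) = -10 + 2*((p + 3)*(m - 4)) = -10 + 2*((3 + p)*(-4 + m)) = -10 + 2*((-4 + m)*(3 + p)) = -10 + 2*(-4 + m)*(3 + p))
16*M(5, 5) + 15 = 16*(-34 - 8*5 + 6*5 + 2*5*5) + 15 = 16*(-34 - 40 + 30 + 50) + 15 = 16*6 + 15 = 96 + 15 = 111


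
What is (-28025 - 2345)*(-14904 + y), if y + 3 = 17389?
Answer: -75378340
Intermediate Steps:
y = 17386 (y = -3 + 17389 = 17386)
(-28025 - 2345)*(-14904 + y) = (-28025 - 2345)*(-14904 + 17386) = -30370*2482 = -75378340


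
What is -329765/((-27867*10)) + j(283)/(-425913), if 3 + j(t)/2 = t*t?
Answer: 6387737947/7912611714 ≈ 0.80729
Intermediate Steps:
j(t) = -6 + 2*t² (j(t) = -6 + 2*(t*t) = -6 + 2*t²)
-329765/((-27867*10)) + j(283)/(-425913) = -329765/((-27867*10)) + (-6 + 2*283²)/(-425913) = -329765/(-278670) + (-6 + 2*80089)*(-1/425913) = -329765*(-1/278670) + (-6 + 160178)*(-1/425913) = 65953/55734 + 160172*(-1/425913) = 65953/55734 - 160172/425913 = 6387737947/7912611714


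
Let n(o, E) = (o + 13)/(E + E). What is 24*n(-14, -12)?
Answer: 1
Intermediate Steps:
n(o, E) = (13 + o)/(2*E) (n(o, E) = (13 + o)/((2*E)) = (13 + o)*(1/(2*E)) = (13 + o)/(2*E))
24*n(-14, -12) = 24*((1/2)*(13 - 14)/(-12)) = 24*((1/2)*(-1/12)*(-1)) = 24*(1/24) = 1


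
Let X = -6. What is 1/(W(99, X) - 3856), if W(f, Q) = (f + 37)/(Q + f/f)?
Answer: -5/19416 ≈ -0.00025752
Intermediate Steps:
W(f, Q) = (37 + f)/(1 + Q) (W(f, Q) = (37 + f)/(Q + 1) = (37 + f)/(1 + Q))
1/(W(99, X) - 3856) = 1/((37 + 99)/(1 - 6) - 3856) = 1/(136/(-5) - 3856) = 1/(-⅕*136 - 3856) = 1/(-136/5 - 3856) = 1/(-19416/5) = -5/19416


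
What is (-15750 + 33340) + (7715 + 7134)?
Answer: 32439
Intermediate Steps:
(-15750 + 33340) + (7715 + 7134) = 17590 + 14849 = 32439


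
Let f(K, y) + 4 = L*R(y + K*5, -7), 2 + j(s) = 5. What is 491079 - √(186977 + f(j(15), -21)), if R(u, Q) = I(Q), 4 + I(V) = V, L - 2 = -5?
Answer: 491079 - √187006 ≈ 4.9065e+5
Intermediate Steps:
L = -3 (L = 2 - 5 = -3)
j(s) = 3 (j(s) = -2 + 5 = 3)
I(V) = -4 + V
R(u, Q) = -4 + Q
f(K, y) = 29 (f(K, y) = -4 - 3*(-4 - 7) = -4 - 3*(-11) = -4 + 33 = 29)
491079 - √(186977 + f(j(15), -21)) = 491079 - √(186977 + 29) = 491079 - √187006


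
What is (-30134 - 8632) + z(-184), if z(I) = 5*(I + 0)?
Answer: -39686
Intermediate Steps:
z(I) = 5*I
(-30134 - 8632) + z(-184) = (-30134 - 8632) + 5*(-184) = -38766 - 920 = -39686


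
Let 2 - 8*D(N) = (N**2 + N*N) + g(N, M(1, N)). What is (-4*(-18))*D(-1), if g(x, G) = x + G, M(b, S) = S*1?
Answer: 18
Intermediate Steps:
M(b, S) = S
g(x, G) = G + x
D(N) = 1/4 - N/4 - N**2/4 (D(N) = 1/4 - ((N**2 + N*N) + (N + N))/8 = 1/4 - ((N**2 + N**2) + 2*N)/8 = 1/4 - (2*N**2 + 2*N)/8 = 1/4 - (2*N + 2*N**2)/8 = 1/4 + (-N/4 - N**2/4) = 1/4 - N/4 - N**2/4)
(-4*(-18))*D(-1) = (-4*(-18))*(1/4 - 1/4*(-1) - 1/4*(-1)**2) = 72*(1/4 + 1/4 - 1/4*1) = 72*(1/4 + 1/4 - 1/4) = 72*(1/4) = 18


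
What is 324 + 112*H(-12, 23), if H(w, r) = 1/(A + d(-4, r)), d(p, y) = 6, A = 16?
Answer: 3620/11 ≈ 329.09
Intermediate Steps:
H(w, r) = 1/22 (H(w, r) = 1/(16 + 6) = 1/22)
324 + 112*H(-12, 23) = 324 + 112*(1/22) = 324 + 56/11 = 3620/11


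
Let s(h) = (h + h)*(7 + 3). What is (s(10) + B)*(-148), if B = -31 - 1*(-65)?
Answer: -34632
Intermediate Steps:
s(h) = 20*h (s(h) = (2*h)*10 = 20*h)
B = 34 (B = -31 + 65 = 34)
(s(10) + B)*(-148) = (20*10 + 34)*(-148) = (200 + 34)*(-148) = 234*(-148) = -34632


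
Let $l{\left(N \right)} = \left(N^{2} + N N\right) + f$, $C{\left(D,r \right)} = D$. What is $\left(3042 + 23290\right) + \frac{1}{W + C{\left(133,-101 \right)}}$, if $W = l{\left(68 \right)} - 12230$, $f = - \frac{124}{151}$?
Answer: $\frac{11331265085}{430323} \approx 26332.0$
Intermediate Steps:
$f = - \frac{124}{151}$ ($f = \left(-124\right) \frac{1}{151} = - \frac{124}{151} \approx -0.82119$)
$l{\left(N \right)} = - \frac{124}{151} + 2 N^{2}$ ($l{\left(N \right)} = \left(N^{2} + N N\right) - \frac{124}{151} = \left(N^{2} + N^{2}\right) - \frac{124}{151} = 2 N^{2} - \frac{124}{151} = - \frac{124}{151} + 2 N^{2}$)
$W = - \frac{450406}{151}$ ($W = \left(- \frac{124}{151} + 2 \cdot 68^{2}\right) - 12230 = \left(- \frac{124}{151} + 2 \cdot 4624\right) - 12230 = \left(- \frac{124}{151} + 9248\right) - 12230 = \frac{1396324}{151} - 12230 = - \frac{450406}{151} \approx -2982.8$)
$\left(3042 + 23290\right) + \frac{1}{W + C{\left(133,-101 \right)}} = \left(3042 + 23290\right) + \frac{1}{- \frac{450406}{151} + 133} = 26332 + \frac{1}{- \frac{430323}{151}} = 26332 - \frac{151}{430323} = \frac{11331265085}{430323}$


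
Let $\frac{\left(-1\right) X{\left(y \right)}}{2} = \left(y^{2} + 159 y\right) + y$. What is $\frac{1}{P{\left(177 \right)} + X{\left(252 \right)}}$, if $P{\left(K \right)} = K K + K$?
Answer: $- \frac{1}{176142} \approx -5.6772 \cdot 10^{-6}$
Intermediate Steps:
$P{\left(K \right)} = K + K^{2}$ ($P{\left(K \right)} = K^{2} + K = K + K^{2}$)
$X{\left(y \right)} = - 320 y - 2 y^{2}$ ($X{\left(y \right)} = - 2 \left(\left(y^{2} + 159 y\right) + y\right) = - 2 \left(y^{2} + 160 y\right) = - 320 y - 2 y^{2}$)
$\frac{1}{P{\left(177 \right)} + X{\left(252 \right)}} = \frac{1}{177 \left(1 + 177\right) - 504 \left(160 + 252\right)} = \frac{1}{177 \cdot 178 - 504 \cdot 412} = \frac{1}{31506 - 207648} = \frac{1}{-176142} = - \frac{1}{176142}$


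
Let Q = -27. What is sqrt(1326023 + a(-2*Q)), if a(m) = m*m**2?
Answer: sqrt(1483487) ≈ 1218.0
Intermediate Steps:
a(m) = m**3
sqrt(1326023 + a(-2*Q)) = sqrt(1326023 + (-2*(-27))**3) = sqrt(1326023 + 54**3) = sqrt(1326023 + 157464) = sqrt(1483487)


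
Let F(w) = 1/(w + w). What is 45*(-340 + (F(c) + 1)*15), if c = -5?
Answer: -29385/2 ≈ -14693.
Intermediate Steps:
F(w) = 1/(2*w)
45*(-340 + (F(c) + 1)*15) = 45*(-340 + ((½)/(-5) + 1)*15) = 45*(-340 + ((½)*(-⅕) + 1)*15) = 45*(-340 + (-⅒ + 1)*15) = 45*(-340 + (9/10)*15) = 45*(-340 + 27/2) = 45*(-653/2) = -29385/2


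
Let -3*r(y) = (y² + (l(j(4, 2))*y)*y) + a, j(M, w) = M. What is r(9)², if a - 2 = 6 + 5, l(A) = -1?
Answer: 169/9 ≈ 18.778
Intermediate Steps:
a = 13 (a = 2 + (6 + 5) = 2 + 11 = 13)
r(y) = -13/3 (r(y) = -((y² + (-y)*y) + 13)/3 = -((y² - y²) + 13)/3 = -(0 + 13)/3 = -⅓*13 = -13/3)
r(9)² = (-13/3)² = 169/9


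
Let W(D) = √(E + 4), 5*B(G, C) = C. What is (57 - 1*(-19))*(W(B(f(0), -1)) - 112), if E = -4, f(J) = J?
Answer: -8512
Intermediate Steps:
B(G, C) = C/5
W(D) = 0 (W(D) = √(-4 + 4) = √0 = 0)
(57 - 1*(-19))*(W(B(f(0), -1)) - 112) = (57 - 1*(-19))*(0 - 112) = (57 + 19)*(-112) = 76*(-112) = -8512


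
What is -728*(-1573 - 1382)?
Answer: 2151240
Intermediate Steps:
-728*(-1573 - 1382) = -728*(-2955) = 2151240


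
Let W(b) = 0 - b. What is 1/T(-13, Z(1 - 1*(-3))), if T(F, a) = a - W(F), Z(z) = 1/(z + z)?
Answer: -8/103 ≈ -0.077670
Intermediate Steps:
W(b) = -b
Z(z) = 1/(2*z)
T(F, a) = F + a (T(F, a) = a - (-1)*F = a + F = F + a)
1/T(-13, Z(1 - 1*(-3))) = 1/(-13 + 1/(2*(1 - 1*(-3)))) = 1/(-13 + 1/(2*(1 + 3))) = 1/(-13 + (½)/4) = 1/(-13 + (½)*(¼)) = 1/(-13 + ⅛) = 1/(-103/8) = -8/103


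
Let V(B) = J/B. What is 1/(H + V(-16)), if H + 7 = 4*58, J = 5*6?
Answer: 8/1785 ≈ 0.0044818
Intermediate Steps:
J = 30
H = 225 (H = -7 + 4*58 = -7 + 232 = 225)
V(B) = 30/B
1/(H + V(-16)) = 1/(225 + 30/(-16)) = 1/(225 + 30*(-1/16)) = 1/(225 - 15/8) = 1/(1785/8) = 8/1785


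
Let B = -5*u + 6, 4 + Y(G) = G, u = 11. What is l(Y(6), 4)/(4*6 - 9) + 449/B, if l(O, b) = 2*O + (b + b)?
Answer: -2049/245 ≈ -8.3633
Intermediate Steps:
Y(G) = -4 + G
B = -49 (B = -5*11 + 6 = -55 + 6 = -49)
l(O, b) = 2*O + 2*b
l(Y(6), 4)/(4*6 - 9) + 449/B = (2*(-4 + 6) + 2*4)/(4*6 - 9) + 449/(-49) = (2*2 + 8)/(24 - 9) + 449*(-1/49) = (4 + 8)/15 - 449/49 = 12*(1/15) - 449/49 = ⅘ - 449/49 = -2049/245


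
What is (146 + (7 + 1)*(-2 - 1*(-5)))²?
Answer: 28900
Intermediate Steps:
(146 + (7 + 1)*(-2 - 1*(-5)))² = (146 + 8*(-2 + 5))² = (146 + 8*3)² = (146 + 24)² = 170² = 28900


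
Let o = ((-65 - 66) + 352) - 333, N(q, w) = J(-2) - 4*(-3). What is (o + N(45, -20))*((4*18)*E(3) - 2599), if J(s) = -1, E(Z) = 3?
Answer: 240683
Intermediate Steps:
N(q, w) = 11 (N(q, w) = -1 - 4*(-3) = -1 + 12 = 11)
o = -112 (o = (-131 + 352) - 333 = 221 - 333 = -112)
(o + N(45, -20))*((4*18)*E(3) - 2599) = (-112 + 11)*((4*18)*3 - 2599) = -101*(72*3 - 2599) = -101*(216 - 2599) = -101*(-2383) = 240683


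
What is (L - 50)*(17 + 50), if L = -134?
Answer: -12328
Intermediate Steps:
(L - 50)*(17 + 50) = (-134 - 50)*(17 + 50) = -184*67 = -12328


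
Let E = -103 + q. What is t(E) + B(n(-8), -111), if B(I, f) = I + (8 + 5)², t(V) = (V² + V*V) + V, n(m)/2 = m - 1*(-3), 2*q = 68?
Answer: 9612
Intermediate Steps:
q = 34 (q = (½)*68 = 34)
n(m) = 6 + 2*m (n(m) = 2*(m - 1*(-3)) = 2*(m + 3) = 2*(3 + m) = 6 + 2*m)
E = -69 (E = -103 + 34 = -69)
t(V) = V + 2*V² (t(V) = (V² + V²) + V = 2*V² + V = V + 2*V²)
B(I, f) = 169 + I (B(I, f) = I + 13² = I + 169 = 169 + I)
t(E) + B(n(-8), -111) = -69*(1 + 2*(-69)) + (169 + (6 + 2*(-8))) = -69*(1 - 138) + (169 + (6 - 16)) = -69*(-137) + (169 - 10) = 9453 + 159 = 9612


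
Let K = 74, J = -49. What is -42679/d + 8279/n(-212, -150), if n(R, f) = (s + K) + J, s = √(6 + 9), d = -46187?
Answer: 1917117703/5634814 - 8279*√15/610 ≈ 287.66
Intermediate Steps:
s = √15 ≈ 3.8730
n(R, f) = 25 + √15 (n(R, f) = (√15 + 74) - 49 = (74 + √15) - 49 = 25 + √15)
-42679/d + 8279/n(-212, -150) = -42679/(-46187) + 8279/(25 + √15) = -42679*(-1/46187) + 8279/(25 + √15) = 42679/46187 + 8279/(25 + √15)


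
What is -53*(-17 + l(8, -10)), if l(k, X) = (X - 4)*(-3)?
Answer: -1325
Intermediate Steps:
l(k, X) = 12 - 3*X (l(k, X) = (-4 + X)*(-3) = 12 - 3*X)
-53*(-17 + l(8, -10)) = -53*(-17 + (12 - 3*(-10))) = -53*(-17 + (12 + 30)) = -53*(-17 + 42) = -53*25 = -1325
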